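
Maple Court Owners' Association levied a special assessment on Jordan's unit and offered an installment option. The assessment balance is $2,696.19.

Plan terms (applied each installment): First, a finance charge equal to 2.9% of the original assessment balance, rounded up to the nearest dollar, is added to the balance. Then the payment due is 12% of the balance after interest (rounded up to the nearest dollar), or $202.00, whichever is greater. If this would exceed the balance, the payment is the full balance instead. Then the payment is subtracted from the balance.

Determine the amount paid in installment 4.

$252.00

Installment 1: $2,696.19 +$79.00 interest = $2,775.19; pay $334.00 → $2,441.19
Installment 2: $2,441.19 +$79.00 interest = $2,520.19; pay $303.00 → $2,217.19
Installment 3: $2,217.19 +$79.00 interest = $2,296.19; pay $276.00 → $2,020.19
Installment 4: $2,020.19 +$79.00 interest = $2,099.19; pay $252.00 → $1,847.19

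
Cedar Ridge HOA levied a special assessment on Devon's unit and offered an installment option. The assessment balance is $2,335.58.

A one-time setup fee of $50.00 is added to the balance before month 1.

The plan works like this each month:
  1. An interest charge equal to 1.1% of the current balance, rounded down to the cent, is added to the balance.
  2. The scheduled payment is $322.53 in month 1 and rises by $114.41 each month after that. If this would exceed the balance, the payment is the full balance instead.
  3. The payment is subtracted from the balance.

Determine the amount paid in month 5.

Month 1: $2,385.58 +$26.24 interest = $2,411.82; pay $322.53 → $2,089.29
Month 2: $2,089.29 +$22.98 interest = $2,112.27; pay $436.94 → $1,675.33
Month 3: $1,675.33 +$18.42 interest = $1,693.75; pay $551.35 → $1,142.40
Month 4: $1,142.40 +$12.56 interest = $1,154.96; pay $665.76 → $489.20
Month 5: $489.20 +$5.38 interest = $494.58; pay $494.58 → $0.00

$494.58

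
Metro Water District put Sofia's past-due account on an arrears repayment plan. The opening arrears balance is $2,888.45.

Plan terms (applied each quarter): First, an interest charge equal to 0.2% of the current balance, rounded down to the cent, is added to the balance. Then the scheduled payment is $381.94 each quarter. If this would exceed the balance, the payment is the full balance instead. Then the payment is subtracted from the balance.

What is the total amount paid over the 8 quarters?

$2,913.48

Quarter 1: $2,888.45 +$5.77 interest = $2,894.22; pay $381.94 → $2,512.28
Quarter 2: $2,512.28 +$5.02 interest = $2,517.30; pay $381.94 → $2,135.36
Quarter 3: $2,135.36 +$4.27 interest = $2,139.63; pay $381.94 → $1,757.69
Quarter 4: $1,757.69 +$3.51 interest = $1,761.20; pay $381.94 → $1,379.26
Quarter 5: $1,379.26 +$2.75 interest = $1,382.01; pay $381.94 → $1,000.07
Quarter 6: $1,000.07 +$2.00 interest = $1,002.07; pay $381.94 → $620.13
Quarter 7: $620.13 +$1.24 interest = $621.37; pay $381.94 → $239.43
Quarter 8: $239.43 +$0.47 interest = $239.90; pay $239.90 → $0.00
Total paid: $2,913.48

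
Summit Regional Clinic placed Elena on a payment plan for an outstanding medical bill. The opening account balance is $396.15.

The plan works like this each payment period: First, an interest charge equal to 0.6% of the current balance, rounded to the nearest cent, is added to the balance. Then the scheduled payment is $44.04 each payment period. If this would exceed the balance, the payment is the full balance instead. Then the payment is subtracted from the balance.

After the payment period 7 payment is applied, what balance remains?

$99.21

# | Opening | Interest | Payment | End bal
1 | $396.15 | $2.38 | $44.04 | $354.49
2 | $354.49 | $2.13 | $44.04 | $312.58
3 | $312.58 | $1.88 | $44.04 | $270.42
4 | $270.42 | $1.62 | $44.04 | $228.00
5 | $228.00 | $1.37 | $44.04 | $185.33
6 | $185.33 | $1.11 | $44.04 | $142.40
7 | $142.40 | $0.85 | $44.04 | $99.21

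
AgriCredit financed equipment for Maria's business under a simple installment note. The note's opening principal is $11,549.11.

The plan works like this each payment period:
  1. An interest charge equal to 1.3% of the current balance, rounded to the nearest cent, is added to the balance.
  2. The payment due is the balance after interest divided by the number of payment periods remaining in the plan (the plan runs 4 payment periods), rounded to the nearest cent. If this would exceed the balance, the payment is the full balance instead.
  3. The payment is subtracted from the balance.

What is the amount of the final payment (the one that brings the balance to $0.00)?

$3,040.37

Payment period 1: opening $11,549.11; interest $150.14 → $11,699.25; payment $2,924.81; balance $8,774.44
Payment period 2: opening $8,774.44; interest $114.07 → $8,888.51; payment $2,962.84; balance $5,925.67
Payment period 3: opening $5,925.67; interest $77.03 → $6,002.70; payment $3,001.35; balance $3,001.35
Payment period 4: opening $3,001.35; interest $39.02 → $3,040.37; payment $3,040.37; balance $0.00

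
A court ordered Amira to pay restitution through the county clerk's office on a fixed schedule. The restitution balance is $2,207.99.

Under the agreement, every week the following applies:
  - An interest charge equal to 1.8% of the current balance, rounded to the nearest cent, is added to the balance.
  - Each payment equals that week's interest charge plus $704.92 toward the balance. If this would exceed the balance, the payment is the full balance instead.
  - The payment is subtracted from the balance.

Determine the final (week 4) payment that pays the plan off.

Week 1: $2,207.99 +$39.74 interest = $2,247.73; pay $744.66 → $1,503.07
Week 2: $1,503.07 +$27.06 interest = $1,530.13; pay $731.98 → $798.15
Week 3: $798.15 +$14.37 interest = $812.52; pay $719.29 → $93.23
Week 4: $93.23 +$1.68 interest = $94.91; pay $94.91 → $0.00

$94.91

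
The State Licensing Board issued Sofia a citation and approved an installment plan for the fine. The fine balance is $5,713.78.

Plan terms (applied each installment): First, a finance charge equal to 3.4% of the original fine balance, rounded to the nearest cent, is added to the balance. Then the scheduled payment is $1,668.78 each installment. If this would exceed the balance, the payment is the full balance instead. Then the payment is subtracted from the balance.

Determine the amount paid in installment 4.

Installment 1: opening $5,713.78; interest $194.27 → $5,908.05; payment $1,668.78; balance $4,239.27
Installment 2: opening $4,239.27; interest $194.27 → $4,433.54; payment $1,668.78; balance $2,764.76
Installment 3: opening $2,764.76; interest $194.27 → $2,959.03; payment $1,668.78; balance $1,290.25
Installment 4: opening $1,290.25; interest $194.27 → $1,484.52; payment $1,484.52; balance $0.00

$1,484.52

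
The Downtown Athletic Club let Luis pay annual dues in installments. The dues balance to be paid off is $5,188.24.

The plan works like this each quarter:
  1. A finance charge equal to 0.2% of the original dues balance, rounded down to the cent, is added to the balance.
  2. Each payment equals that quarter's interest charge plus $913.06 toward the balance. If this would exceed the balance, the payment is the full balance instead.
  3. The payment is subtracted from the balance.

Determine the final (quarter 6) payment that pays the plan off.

$633.31

Quarter 1: opening $5,188.24; interest $10.37 → $5,198.61; payment $923.43; balance $4,275.18
Quarter 2: opening $4,275.18; interest $10.37 → $4,285.55; payment $923.43; balance $3,362.12
Quarter 3: opening $3,362.12; interest $10.37 → $3,372.49; payment $923.43; balance $2,449.06
Quarter 4: opening $2,449.06; interest $10.37 → $2,459.43; payment $923.43; balance $1,536.00
Quarter 5: opening $1,536.00; interest $10.37 → $1,546.37; payment $923.43; balance $622.94
Quarter 6: opening $622.94; interest $10.37 → $633.31; payment $633.31; balance $0.00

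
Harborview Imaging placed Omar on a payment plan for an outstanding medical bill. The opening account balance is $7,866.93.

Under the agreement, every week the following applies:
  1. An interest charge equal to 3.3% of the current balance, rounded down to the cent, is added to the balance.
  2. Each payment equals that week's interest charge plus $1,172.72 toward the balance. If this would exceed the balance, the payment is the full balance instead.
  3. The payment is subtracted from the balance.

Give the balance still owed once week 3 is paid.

$4,348.77

Week 1: opening $7,866.93; interest $259.60 → $8,126.53; payment $1,432.32; balance $6,694.21
Week 2: opening $6,694.21; interest $220.90 → $6,915.11; payment $1,393.62; balance $5,521.49
Week 3: opening $5,521.49; interest $182.20 → $5,703.69; payment $1,354.92; balance $4,348.77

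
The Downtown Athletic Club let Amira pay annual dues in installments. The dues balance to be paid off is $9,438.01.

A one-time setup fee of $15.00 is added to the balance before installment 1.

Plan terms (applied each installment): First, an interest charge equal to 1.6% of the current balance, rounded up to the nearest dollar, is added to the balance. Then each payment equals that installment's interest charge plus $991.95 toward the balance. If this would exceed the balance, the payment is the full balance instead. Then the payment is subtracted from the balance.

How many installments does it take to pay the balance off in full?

10

Installment 1: opening $9,453.01; interest $152.00 → $9,605.01; payment $1,143.95; balance $8,461.06
Installment 2: opening $8,461.06; interest $136.00 → $8,597.06; payment $1,127.95; balance $7,469.11
Installment 3: opening $7,469.11; interest $120.00 → $7,589.11; payment $1,111.95; balance $6,477.16
Installment 4: opening $6,477.16; interest $104.00 → $6,581.16; payment $1,095.95; balance $5,485.21
Installment 5: opening $5,485.21; interest $88.00 → $5,573.21; payment $1,079.95; balance $4,493.26
Installment 6: opening $4,493.26; interest $72.00 → $4,565.26; payment $1,063.95; balance $3,501.31
Installment 7: opening $3,501.31; interest $57.00 → $3,558.31; payment $1,048.95; balance $2,509.36
Installment 8: opening $2,509.36; interest $41.00 → $2,550.36; payment $1,032.95; balance $1,517.41
Installment 9: opening $1,517.41; interest $25.00 → $1,542.41; payment $1,016.95; balance $525.46
Installment 10: opening $525.46; interest $9.00 → $534.46; payment $534.46; balance $0.00
Balance reaches $0.00 in installment 10.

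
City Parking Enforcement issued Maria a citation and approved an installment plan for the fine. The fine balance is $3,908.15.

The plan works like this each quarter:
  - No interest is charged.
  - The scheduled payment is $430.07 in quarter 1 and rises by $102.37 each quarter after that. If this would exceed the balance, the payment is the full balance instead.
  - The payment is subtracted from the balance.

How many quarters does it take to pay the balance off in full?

6

# | Opening | Payment | End bal
1 | $3,908.15 | $430.07 | $3,478.08
2 | $3,478.08 | $532.44 | $2,945.64
3 | $2,945.64 | $634.81 | $2,310.83
4 | $2,310.83 | $737.18 | $1,573.65
5 | $1,573.65 | $839.55 | $734.10
6 | $734.10 | $734.10 | $0.00
Balance reaches $0.00 in quarter 6.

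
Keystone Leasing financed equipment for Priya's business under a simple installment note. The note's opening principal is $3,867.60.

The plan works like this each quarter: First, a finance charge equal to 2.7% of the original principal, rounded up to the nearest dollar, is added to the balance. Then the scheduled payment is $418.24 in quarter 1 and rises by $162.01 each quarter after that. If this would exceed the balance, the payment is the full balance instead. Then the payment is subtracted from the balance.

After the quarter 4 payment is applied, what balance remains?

$1,642.58

Quarter 1: opening $3,867.60; interest $105.00 → $3,972.60; payment $418.24; balance $3,554.36
Quarter 2: opening $3,554.36; interest $105.00 → $3,659.36; payment $580.25; balance $3,079.11
Quarter 3: opening $3,079.11; interest $105.00 → $3,184.11; payment $742.26; balance $2,441.85
Quarter 4: opening $2,441.85; interest $105.00 → $2,546.85; payment $904.27; balance $1,642.58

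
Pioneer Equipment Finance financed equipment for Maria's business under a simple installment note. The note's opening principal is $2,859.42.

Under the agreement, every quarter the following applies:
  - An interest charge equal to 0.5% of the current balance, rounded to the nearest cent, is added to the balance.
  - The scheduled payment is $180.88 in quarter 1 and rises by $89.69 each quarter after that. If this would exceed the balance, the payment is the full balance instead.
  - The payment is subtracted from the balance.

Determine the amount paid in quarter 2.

Quarter 1: opening $2,859.42; interest $14.30 → $2,873.72; payment $180.88; balance $2,692.84
Quarter 2: opening $2,692.84; interest $13.46 → $2,706.30; payment $270.57; balance $2,435.73

$270.57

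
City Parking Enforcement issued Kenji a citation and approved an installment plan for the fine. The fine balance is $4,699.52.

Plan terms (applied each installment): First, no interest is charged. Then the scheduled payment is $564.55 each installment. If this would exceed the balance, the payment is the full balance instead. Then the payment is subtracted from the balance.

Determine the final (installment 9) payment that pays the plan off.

Installment 1: opening $4,699.52; payment $564.55; balance $4,134.97
Installment 2: opening $4,134.97; payment $564.55; balance $3,570.42
Installment 3: opening $3,570.42; payment $564.55; balance $3,005.87
Installment 4: opening $3,005.87; payment $564.55; balance $2,441.32
Installment 5: opening $2,441.32; payment $564.55; balance $1,876.77
Installment 6: opening $1,876.77; payment $564.55; balance $1,312.22
Installment 7: opening $1,312.22; payment $564.55; balance $747.67
Installment 8: opening $747.67; payment $564.55; balance $183.12
Installment 9: opening $183.12; payment $183.12; balance $0.00

$183.12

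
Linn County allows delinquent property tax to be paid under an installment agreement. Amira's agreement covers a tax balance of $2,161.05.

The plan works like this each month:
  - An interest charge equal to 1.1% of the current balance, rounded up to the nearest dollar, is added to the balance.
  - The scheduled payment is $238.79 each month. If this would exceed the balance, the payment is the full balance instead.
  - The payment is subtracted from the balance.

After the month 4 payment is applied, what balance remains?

$1,288.89

Month 1: opening $2,161.05; interest $24.00 → $2,185.05; payment $238.79; balance $1,946.26
Month 2: opening $1,946.26; interest $22.00 → $1,968.26; payment $238.79; balance $1,729.47
Month 3: opening $1,729.47; interest $20.00 → $1,749.47; payment $238.79; balance $1,510.68
Month 4: opening $1,510.68; interest $17.00 → $1,527.68; payment $238.79; balance $1,288.89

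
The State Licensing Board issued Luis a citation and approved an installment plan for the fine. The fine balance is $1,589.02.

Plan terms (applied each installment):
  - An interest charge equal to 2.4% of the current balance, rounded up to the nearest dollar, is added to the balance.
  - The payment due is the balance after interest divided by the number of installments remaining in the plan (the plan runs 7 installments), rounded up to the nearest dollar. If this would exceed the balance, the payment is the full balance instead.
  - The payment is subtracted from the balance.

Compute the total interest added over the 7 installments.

Installment 1: $1,589.02 +$39.00 interest = $1,628.02; pay $233.00 → $1,395.02
Installment 2: $1,395.02 +$34.00 interest = $1,429.02; pay $239.00 → $1,190.02
Installment 3: $1,190.02 +$29.00 interest = $1,219.02; pay $244.00 → $975.02
Installment 4: $975.02 +$24.00 interest = $999.02; pay $250.00 → $749.02
Installment 5: $749.02 +$18.00 interest = $767.02; pay $256.00 → $511.02
Installment 6: $511.02 +$13.00 interest = $524.02; pay $263.00 → $261.02
Installment 7: $261.02 +$7.00 interest = $268.02; pay $268.02 → $0.00
Total interest: $39.00 + $34.00 + $29.00 + $24.00 + $18.00 + $13.00 + $7.00 = $164.00

$164.00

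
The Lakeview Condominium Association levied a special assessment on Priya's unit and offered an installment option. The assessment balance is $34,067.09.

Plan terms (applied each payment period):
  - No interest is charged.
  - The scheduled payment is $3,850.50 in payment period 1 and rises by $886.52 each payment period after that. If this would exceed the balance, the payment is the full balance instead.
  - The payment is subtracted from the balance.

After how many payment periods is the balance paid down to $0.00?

6

# | Opening | Payment | End bal
1 | $34,067.09 | $3,850.50 | $30,216.59
2 | $30,216.59 | $4,737.02 | $25,479.57
3 | $25,479.57 | $5,623.54 | $19,856.03
4 | $19,856.03 | $6,510.06 | $13,345.97
5 | $13,345.97 | $7,396.58 | $5,949.39
6 | $5,949.39 | $5,949.39 | $0.00
Balance reaches $0.00 in payment period 6.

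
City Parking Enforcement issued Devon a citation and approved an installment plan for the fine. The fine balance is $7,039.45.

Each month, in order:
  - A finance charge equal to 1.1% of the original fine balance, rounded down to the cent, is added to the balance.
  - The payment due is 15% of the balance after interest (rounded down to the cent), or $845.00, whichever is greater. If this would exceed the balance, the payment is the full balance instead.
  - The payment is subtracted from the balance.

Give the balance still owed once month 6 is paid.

Month 1: $7,039.45 +$77.43 interest = $7,116.88; pay $1,067.53 → $6,049.35
Month 2: $6,049.35 +$77.43 interest = $6,126.78; pay $919.01 → $5,207.77
Month 3: $5,207.77 +$77.43 interest = $5,285.20; pay $845.00 → $4,440.20
Month 4: $4,440.20 +$77.43 interest = $4,517.63; pay $845.00 → $3,672.63
Month 5: $3,672.63 +$77.43 interest = $3,750.06; pay $845.00 → $2,905.06
Month 6: $2,905.06 +$77.43 interest = $2,982.49; pay $845.00 → $2,137.49

$2,137.49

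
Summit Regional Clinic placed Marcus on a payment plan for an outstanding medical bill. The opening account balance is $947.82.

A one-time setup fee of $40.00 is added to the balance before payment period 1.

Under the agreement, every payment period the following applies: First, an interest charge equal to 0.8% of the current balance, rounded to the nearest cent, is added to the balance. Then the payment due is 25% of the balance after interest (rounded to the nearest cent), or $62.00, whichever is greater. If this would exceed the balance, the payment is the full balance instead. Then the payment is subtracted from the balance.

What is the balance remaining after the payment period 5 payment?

$243.94

Payment period 1: $987.82 +$7.90 interest = $995.72; pay $248.93 → $746.79
Payment period 2: $746.79 +$5.97 interest = $752.76; pay $188.19 → $564.57
Payment period 3: $564.57 +$4.52 interest = $569.09; pay $142.27 → $426.82
Payment period 4: $426.82 +$3.41 interest = $430.23; pay $107.56 → $322.67
Payment period 5: $322.67 +$2.58 interest = $325.25; pay $81.31 → $243.94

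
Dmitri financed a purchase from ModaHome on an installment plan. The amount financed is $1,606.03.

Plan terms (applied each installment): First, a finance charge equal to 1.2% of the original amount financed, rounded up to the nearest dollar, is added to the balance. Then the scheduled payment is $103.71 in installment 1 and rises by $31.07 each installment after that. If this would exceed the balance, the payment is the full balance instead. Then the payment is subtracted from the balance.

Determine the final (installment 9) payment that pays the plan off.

$86.39

Installment 1: opening $1,606.03; interest $20.00 → $1,626.03; payment $103.71; balance $1,522.32
Installment 2: opening $1,522.32; interest $20.00 → $1,542.32; payment $134.78; balance $1,407.54
Installment 3: opening $1,407.54; interest $20.00 → $1,427.54; payment $165.85; balance $1,261.69
Installment 4: opening $1,261.69; interest $20.00 → $1,281.69; payment $196.92; balance $1,084.77
Installment 5: opening $1,084.77; interest $20.00 → $1,104.77; payment $227.99; balance $876.78
Installment 6: opening $876.78; interest $20.00 → $896.78; payment $259.06; balance $637.72
Installment 7: opening $637.72; interest $20.00 → $657.72; payment $290.13; balance $367.59
Installment 8: opening $367.59; interest $20.00 → $387.59; payment $321.20; balance $66.39
Installment 9: opening $66.39; interest $20.00 → $86.39; payment $86.39; balance $0.00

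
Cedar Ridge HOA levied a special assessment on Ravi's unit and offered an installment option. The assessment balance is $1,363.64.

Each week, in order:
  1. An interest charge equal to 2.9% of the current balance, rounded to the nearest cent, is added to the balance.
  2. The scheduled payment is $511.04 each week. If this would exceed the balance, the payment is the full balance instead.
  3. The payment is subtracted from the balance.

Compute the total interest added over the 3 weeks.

$77.22

# | Opening | Interest | Payment | End bal
1 | $1,363.64 | $39.55 | $511.04 | $892.15
2 | $892.15 | $25.87 | $511.04 | $406.98
3 | $406.98 | $11.80 | $418.78 | $0.00
Total interest: $39.55 + $25.87 + $11.80 = $77.22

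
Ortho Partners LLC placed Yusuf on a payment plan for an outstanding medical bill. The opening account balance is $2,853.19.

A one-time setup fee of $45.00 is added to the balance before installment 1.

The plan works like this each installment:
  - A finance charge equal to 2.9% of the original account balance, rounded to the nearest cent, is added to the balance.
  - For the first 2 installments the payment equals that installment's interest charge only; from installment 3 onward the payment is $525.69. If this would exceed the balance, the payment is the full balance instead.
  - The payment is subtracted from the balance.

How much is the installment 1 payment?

$82.74

Installment 1: opening $2,898.19; interest $82.74 → $2,980.93; payment $82.74; balance $2,898.19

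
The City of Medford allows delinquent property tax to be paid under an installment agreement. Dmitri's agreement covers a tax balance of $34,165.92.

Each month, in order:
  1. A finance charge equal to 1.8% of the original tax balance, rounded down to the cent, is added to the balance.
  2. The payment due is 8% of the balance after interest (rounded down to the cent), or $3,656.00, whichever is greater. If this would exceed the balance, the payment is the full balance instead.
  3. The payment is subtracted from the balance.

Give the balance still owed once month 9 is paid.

Month 1: opening $34,165.92; interest $614.98 → $34,780.90; payment $3,656.00; balance $31,124.90
Month 2: opening $31,124.90; interest $614.98 → $31,739.88; payment $3,656.00; balance $28,083.88
Month 3: opening $28,083.88; interest $614.98 → $28,698.86; payment $3,656.00; balance $25,042.86
Month 4: opening $25,042.86; interest $614.98 → $25,657.84; payment $3,656.00; balance $22,001.84
Month 5: opening $22,001.84; interest $614.98 → $22,616.82; payment $3,656.00; balance $18,960.82
Month 6: opening $18,960.82; interest $614.98 → $19,575.80; payment $3,656.00; balance $15,919.80
Month 7: opening $15,919.80; interest $614.98 → $16,534.78; payment $3,656.00; balance $12,878.78
Month 8: opening $12,878.78; interest $614.98 → $13,493.76; payment $3,656.00; balance $9,837.76
Month 9: opening $9,837.76; interest $614.98 → $10,452.74; payment $3,656.00; balance $6,796.74

$6,796.74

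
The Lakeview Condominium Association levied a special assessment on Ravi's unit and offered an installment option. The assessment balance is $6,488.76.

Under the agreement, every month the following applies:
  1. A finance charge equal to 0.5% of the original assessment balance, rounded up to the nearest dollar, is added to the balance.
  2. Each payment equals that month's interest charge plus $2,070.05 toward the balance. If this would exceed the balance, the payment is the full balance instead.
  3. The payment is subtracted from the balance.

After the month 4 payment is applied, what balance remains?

$0.00

# | Opening | Interest | Payment | End bal
1 | $6,488.76 | $33.00 | $2,103.05 | $4,418.71
2 | $4,418.71 | $33.00 | $2,103.05 | $2,348.66
3 | $2,348.66 | $33.00 | $2,103.05 | $278.61
4 | $278.61 | $33.00 | $311.61 | $0.00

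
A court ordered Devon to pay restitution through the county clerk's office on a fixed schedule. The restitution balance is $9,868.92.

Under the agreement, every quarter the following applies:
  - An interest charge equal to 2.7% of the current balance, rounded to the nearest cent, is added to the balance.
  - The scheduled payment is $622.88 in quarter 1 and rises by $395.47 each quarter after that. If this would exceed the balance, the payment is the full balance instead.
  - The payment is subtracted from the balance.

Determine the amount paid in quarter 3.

$1,413.82

Quarter 1: $9,868.92 +$266.46 interest = $10,135.38; pay $622.88 → $9,512.50
Quarter 2: $9,512.50 +$256.84 interest = $9,769.34; pay $1,018.35 → $8,750.99
Quarter 3: $8,750.99 +$236.28 interest = $8,987.27; pay $1,413.82 → $7,573.45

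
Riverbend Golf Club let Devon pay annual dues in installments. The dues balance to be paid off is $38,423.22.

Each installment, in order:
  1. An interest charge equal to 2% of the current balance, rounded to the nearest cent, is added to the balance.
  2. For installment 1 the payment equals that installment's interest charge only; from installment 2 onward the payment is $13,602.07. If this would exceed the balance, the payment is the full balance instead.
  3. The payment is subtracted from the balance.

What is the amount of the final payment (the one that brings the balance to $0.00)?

Installment 1: opening $38,423.22; interest $768.46 → $39,191.68; payment $768.46; balance $38,423.22
Installment 2: opening $38,423.22; interest $768.46 → $39,191.68; payment $13,602.07; balance $25,589.61
Installment 3: opening $25,589.61; interest $511.79 → $26,101.40; payment $13,602.07; balance $12,499.33
Installment 4: opening $12,499.33; interest $249.99 → $12,749.32; payment $12,749.32; balance $0.00

$12,749.32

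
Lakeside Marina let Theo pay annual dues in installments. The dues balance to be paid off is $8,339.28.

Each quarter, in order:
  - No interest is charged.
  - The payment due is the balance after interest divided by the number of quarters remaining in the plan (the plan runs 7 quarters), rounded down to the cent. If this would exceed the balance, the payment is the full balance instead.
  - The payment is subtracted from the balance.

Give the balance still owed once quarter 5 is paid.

Quarter 1: $8,339.28 − $1,191.32 → $7,147.96
Quarter 2: $7,147.96 − $1,191.32 → $5,956.64
Quarter 3: $5,956.64 − $1,191.32 → $4,765.32
Quarter 4: $4,765.32 − $1,191.33 → $3,573.99
Quarter 5: $3,573.99 − $1,191.33 → $2,382.66

$2,382.66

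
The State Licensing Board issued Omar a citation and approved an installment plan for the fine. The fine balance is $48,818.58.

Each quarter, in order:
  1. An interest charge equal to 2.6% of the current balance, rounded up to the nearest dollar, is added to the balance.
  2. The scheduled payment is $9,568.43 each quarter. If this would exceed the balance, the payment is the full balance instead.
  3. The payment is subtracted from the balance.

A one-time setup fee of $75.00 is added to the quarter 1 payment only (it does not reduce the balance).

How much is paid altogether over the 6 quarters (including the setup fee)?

$53,162.58

# | Opening | Interest | Payment | Fee | End bal
1 | $48,818.58 | $1,270.00 | $9,568.43 | $75.00 | $40,520.15
2 | $40,520.15 | $1,054.00 | $9,568.43 | — | $32,005.72
3 | $32,005.72 | $833.00 | $9,568.43 | — | $23,270.29
4 | $23,270.29 | $606.00 | $9,568.43 | — | $14,307.86
5 | $14,307.86 | $373.00 | $9,568.43 | — | $5,112.43
6 | $5,112.43 | $133.00 | $5,245.43 | — | $0.00
Total paid: $53,162.58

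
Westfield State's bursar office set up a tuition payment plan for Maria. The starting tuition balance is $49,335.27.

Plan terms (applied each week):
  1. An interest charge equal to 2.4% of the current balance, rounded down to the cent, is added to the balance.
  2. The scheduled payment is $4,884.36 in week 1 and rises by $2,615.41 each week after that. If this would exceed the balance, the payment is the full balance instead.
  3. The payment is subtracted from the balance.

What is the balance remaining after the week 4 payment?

Week 1: $49,335.27 +$1,184.04 interest = $50,519.31; pay $4,884.36 → $45,634.95
Week 2: $45,634.95 +$1,095.23 interest = $46,730.18; pay $7,499.77 → $39,230.41
Week 3: $39,230.41 +$941.52 interest = $40,171.93; pay $10,115.18 → $30,056.75
Week 4: $30,056.75 +$721.36 interest = $30,778.11; pay $12,730.59 → $18,047.52

$18,047.52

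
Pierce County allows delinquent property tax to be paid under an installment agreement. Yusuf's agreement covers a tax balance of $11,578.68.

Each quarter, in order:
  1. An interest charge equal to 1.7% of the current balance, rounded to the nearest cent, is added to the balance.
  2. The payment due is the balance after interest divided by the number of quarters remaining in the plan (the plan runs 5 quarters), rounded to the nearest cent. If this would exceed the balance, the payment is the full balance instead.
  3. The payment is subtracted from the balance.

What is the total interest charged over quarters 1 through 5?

Quarter 1: opening $11,578.68; interest $196.84 → $11,775.52; payment $2,355.10; balance $9,420.42
Quarter 2: opening $9,420.42; interest $160.15 → $9,580.57; payment $2,395.14; balance $7,185.43
Quarter 3: opening $7,185.43; interest $122.15 → $7,307.58; payment $2,435.86; balance $4,871.72
Quarter 4: opening $4,871.72; interest $82.82 → $4,954.54; payment $2,477.27; balance $2,477.27
Quarter 5: opening $2,477.27; interest $42.11 → $2,519.38; payment $2,519.38; balance $0.00
Total interest: $196.84 + $160.15 + $122.15 + $82.82 + $42.11 = $604.07

$604.07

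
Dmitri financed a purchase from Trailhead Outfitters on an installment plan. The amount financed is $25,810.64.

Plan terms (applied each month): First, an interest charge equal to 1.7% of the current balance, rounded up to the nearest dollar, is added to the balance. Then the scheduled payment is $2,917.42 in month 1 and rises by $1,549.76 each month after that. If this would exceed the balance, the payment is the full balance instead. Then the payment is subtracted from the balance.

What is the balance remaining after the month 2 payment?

$19,262.04

Month 1: $25,810.64 +$439.00 interest = $26,249.64; pay $2,917.42 → $23,332.22
Month 2: $23,332.22 +$397.00 interest = $23,729.22; pay $4,467.18 → $19,262.04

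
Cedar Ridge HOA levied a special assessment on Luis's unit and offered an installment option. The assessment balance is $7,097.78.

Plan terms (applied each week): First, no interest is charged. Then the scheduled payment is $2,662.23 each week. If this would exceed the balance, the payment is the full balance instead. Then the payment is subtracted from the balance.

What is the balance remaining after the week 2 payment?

# | Opening | Payment | End bal
1 | $7,097.78 | $2,662.23 | $4,435.55
2 | $4,435.55 | $2,662.23 | $1,773.32

$1,773.32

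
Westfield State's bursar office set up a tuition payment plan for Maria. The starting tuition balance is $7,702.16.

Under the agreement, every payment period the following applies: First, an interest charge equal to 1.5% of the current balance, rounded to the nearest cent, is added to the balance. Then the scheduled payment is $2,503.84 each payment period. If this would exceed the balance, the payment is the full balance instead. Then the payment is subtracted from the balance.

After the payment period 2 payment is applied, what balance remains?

Payment period 1: opening $7,702.16; interest $115.53 → $7,817.69; payment $2,503.84; balance $5,313.85
Payment period 2: opening $5,313.85; interest $79.71 → $5,393.56; payment $2,503.84; balance $2,889.72

$2,889.72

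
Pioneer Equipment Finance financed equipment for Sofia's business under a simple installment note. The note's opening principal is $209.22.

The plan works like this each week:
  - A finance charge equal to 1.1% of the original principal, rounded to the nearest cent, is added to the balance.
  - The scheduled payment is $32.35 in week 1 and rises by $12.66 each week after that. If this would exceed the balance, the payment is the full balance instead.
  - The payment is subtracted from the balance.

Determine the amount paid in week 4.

Week 1: $209.22 +$2.30 interest = $211.52; pay $32.35 → $179.17
Week 2: $179.17 +$2.30 interest = $181.47; pay $45.01 → $136.46
Week 3: $136.46 +$2.30 interest = $138.76; pay $57.67 → $81.09
Week 4: $81.09 +$2.30 interest = $83.39; pay $70.33 → $13.06

$70.33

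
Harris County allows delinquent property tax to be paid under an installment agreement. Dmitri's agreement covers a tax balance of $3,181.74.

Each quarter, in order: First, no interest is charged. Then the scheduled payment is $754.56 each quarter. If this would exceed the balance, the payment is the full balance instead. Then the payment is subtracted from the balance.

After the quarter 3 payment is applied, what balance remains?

$918.06

Quarter 1: opening $3,181.74; payment $754.56; balance $2,427.18
Quarter 2: opening $2,427.18; payment $754.56; balance $1,672.62
Quarter 3: opening $1,672.62; payment $754.56; balance $918.06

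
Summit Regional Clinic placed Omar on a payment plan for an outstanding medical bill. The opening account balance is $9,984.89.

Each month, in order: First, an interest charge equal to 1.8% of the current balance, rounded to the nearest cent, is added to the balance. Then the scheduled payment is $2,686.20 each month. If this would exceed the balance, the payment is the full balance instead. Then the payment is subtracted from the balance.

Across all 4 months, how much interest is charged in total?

$444.95

Month 1: opening $9,984.89; interest $179.73 → $10,164.62; payment $2,686.20; balance $7,478.42
Month 2: opening $7,478.42; interest $134.61 → $7,613.03; payment $2,686.20; balance $4,926.83
Month 3: opening $4,926.83; interest $88.68 → $5,015.51; payment $2,686.20; balance $2,329.31
Month 4: opening $2,329.31; interest $41.93 → $2,371.24; payment $2,371.24; balance $0.00
Total interest: $179.73 + $134.61 + $88.68 + $41.93 = $444.95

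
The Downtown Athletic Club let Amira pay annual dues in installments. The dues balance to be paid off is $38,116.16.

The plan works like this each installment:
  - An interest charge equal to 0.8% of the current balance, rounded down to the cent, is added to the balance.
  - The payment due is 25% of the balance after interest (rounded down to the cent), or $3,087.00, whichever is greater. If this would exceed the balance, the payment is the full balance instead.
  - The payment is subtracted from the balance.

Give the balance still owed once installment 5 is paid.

$9,412.78

Installment 1: opening $38,116.16; interest $304.92 → $38,421.08; payment $9,605.27; balance $28,815.81
Installment 2: opening $28,815.81; interest $230.52 → $29,046.33; payment $7,261.58; balance $21,784.75
Installment 3: opening $21,784.75; interest $174.27 → $21,959.02; payment $5,489.75; balance $16,469.27
Installment 4: opening $16,469.27; interest $131.75 → $16,601.02; payment $4,150.25; balance $12,450.77
Installment 5: opening $12,450.77; interest $99.60 → $12,550.37; payment $3,137.59; balance $9,412.78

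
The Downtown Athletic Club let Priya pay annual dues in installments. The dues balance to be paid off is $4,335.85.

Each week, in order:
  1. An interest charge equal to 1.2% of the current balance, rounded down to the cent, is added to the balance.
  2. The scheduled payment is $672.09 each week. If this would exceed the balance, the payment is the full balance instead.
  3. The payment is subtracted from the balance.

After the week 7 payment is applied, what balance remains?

$0.00

Week 1: $4,335.85 +$52.03 interest = $4,387.88; pay $672.09 → $3,715.79
Week 2: $3,715.79 +$44.58 interest = $3,760.37; pay $672.09 → $3,088.28
Week 3: $3,088.28 +$37.05 interest = $3,125.33; pay $672.09 → $2,453.24
Week 4: $2,453.24 +$29.43 interest = $2,482.67; pay $672.09 → $1,810.58
Week 5: $1,810.58 +$21.72 interest = $1,832.30; pay $672.09 → $1,160.21
Week 6: $1,160.21 +$13.92 interest = $1,174.13; pay $672.09 → $502.04
Week 7: $502.04 +$6.02 interest = $508.06; pay $508.06 → $0.00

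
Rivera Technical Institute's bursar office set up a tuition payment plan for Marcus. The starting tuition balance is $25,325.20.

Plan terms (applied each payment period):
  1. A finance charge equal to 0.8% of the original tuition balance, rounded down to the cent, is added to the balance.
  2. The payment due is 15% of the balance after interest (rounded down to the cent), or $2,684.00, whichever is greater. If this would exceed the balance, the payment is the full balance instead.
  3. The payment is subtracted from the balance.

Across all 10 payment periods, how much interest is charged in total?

$2,026.00

Payment period 1: $25,325.20 +$202.60 interest = $25,527.80; pay $3,829.17 → $21,698.63
Payment period 2: $21,698.63 +$202.60 interest = $21,901.23; pay $3,285.18 → $18,616.05
Payment period 3: $18,616.05 +$202.60 interest = $18,818.65; pay $2,822.79 → $15,995.86
Payment period 4: $15,995.86 +$202.60 interest = $16,198.46; pay $2,684.00 → $13,514.46
Payment period 5: $13,514.46 +$202.60 interest = $13,717.06; pay $2,684.00 → $11,033.06
Payment period 6: $11,033.06 +$202.60 interest = $11,235.66; pay $2,684.00 → $8,551.66
Payment period 7: $8,551.66 +$202.60 interest = $8,754.26; pay $2,684.00 → $6,070.26
Payment period 8: $6,070.26 +$202.60 interest = $6,272.86; pay $2,684.00 → $3,588.86
Payment period 9: $3,588.86 +$202.60 interest = $3,791.46; pay $2,684.00 → $1,107.46
Payment period 10: $1,107.46 +$202.60 interest = $1,310.06; pay $1,310.06 → $0.00
Total interest: $202.60 + $202.60 + $202.60 + $202.60 + $202.60 + $202.60 + $202.60 + $202.60 + $202.60 + $202.60 = $2,026.00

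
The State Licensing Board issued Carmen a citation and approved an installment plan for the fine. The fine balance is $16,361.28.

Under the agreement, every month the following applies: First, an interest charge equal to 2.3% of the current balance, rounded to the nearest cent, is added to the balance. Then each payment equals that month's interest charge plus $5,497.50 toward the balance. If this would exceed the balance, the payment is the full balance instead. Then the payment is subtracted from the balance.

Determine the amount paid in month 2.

Month 1: $16,361.28 +$376.31 interest = $16,737.59; pay $5,873.81 → $10,863.78
Month 2: $10,863.78 +$249.87 interest = $11,113.65; pay $5,747.37 → $5,366.28

$5,747.37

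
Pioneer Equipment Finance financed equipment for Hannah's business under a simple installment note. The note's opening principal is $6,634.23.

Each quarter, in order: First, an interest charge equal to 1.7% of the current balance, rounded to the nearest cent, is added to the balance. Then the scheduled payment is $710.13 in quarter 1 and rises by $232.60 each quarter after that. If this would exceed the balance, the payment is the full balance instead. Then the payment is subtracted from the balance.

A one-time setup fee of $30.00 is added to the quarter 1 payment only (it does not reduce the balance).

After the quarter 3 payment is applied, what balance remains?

$4,109.80

Quarter 1: $6,634.23 +$112.78 interest = $6,747.01; pay $710.13 (+ $30.00 fee) → $6,036.88
Quarter 2: $6,036.88 +$102.63 interest = $6,139.51; pay $942.73 → $5,196.78
Quarter 3: $5,196.78 +$88.35 interest = $5,285.13; pay $1,175.33 → $4,109.80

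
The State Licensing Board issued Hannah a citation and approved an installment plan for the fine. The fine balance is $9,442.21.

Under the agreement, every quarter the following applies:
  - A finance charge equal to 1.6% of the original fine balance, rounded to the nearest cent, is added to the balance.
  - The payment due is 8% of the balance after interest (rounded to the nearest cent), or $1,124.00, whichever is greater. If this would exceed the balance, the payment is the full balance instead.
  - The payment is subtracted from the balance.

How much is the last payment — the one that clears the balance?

# | Opening | Interest | Payment | End bal
1 | $9,442.21 | $151.08 | $1,124.00 | $8,469.29
2 | $8,469.29 | $151.08 | $1,124.00 | $7,496.37
3 | $7,496.37 | $151.08 | $1,124.00 | $6,523.45
4 | $6,523.45 | $151.08 | $1,124.00 | $5,550.53
5 | $5,550.53 | $151.08 | $1,124.00 | $4,577.61
6 | $4,577.61 | $151.08 | $1,124.00 | $3,604.69
7 | $3,604.69 | $151.08 | $1,124.00 | $2,631.77
8 | $2,631.77 | $151.08 | $1,124.00 | $1,658.85
9 | $1,658.85 | $151.08 | $1,124.00 | $685.93
10 | $685.93 | $151.08 | $837.01 | $0.00

$837.01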